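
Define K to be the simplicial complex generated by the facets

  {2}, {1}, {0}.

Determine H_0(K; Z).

H_0 = Z^3.

We work with the vertex ordering 0 < 1 < 2. The simplices of K, each written with vertices in increasing order, are:

  0-simplices (3): [0], [1], [2]

so the chain groups are C_0 ≅ Z^3.

Reading off H_k = ker ∂_k / im ∂_{k+1}:

  H_0: rank C_0 − rank ∂_1 = 3 − 0 = 3, and there is no ∂_1, so H_0 = Z^3.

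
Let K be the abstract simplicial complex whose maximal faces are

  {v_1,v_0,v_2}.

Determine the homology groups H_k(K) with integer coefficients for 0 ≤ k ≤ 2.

H_0 ≅ Z,  H_1 = 0,  H_2 = 0.

Take the total order v_0 < v_1 < v_2 on the vertex set. Then K (dimension 2) consists of the simplices:

  0-simplices (3): [v_0], [v_1], [v_2]
  1-simplices (3): [v_0,v_1], [v_0,v_2], [v_1,v_2]
  2-simplices (1): [v_0,v_1,v_2]

so the chain groups are C_0 ≅ Z^3, C_1 ≅ Z^3, C_2 ≅ Z^1.

The boundary map ∂_1: C_1 → C_0 is given by ∂[p,q] = [q] − [p]. For instance
  ∂[v_1,v_2] = [v_2] − [v_1].
The 3×3 boundary matrix has rank 2 and Smith normal form diag(1,1).

The boundary map ∂_2: C_2 → C_1 maps a triangle to the signed sum of its edges. For instance
  ∂[v_0,v_1,v_2] = [v_1,v_2] − [v_0,v_2] + [v_0,v_1].
The 3×1 boundary matrix has rank 1 and Smith normal form diag(1).

From H_k ≅ ker(∂_k) / im(∂_{k+1}) we obtain:

  H_0: rank C_0 − rank ∂_1 = 3 − 2 = 1, and the invariant factors of ∂_1 are all 1, so H_0 ≅ Z.
  H_1: rank ker ∂_1 − rank ∂_2 = (3 − 2) − 1 = 0, and the invariant factors of ∂_2 are all 1, so H_1 ≅ 0.
  H_2: rank ker ∂_2 − rank ∂_3 = (1 − 1) − 0 = 0, and there is no ∂_3, so H_2 ≅ 0.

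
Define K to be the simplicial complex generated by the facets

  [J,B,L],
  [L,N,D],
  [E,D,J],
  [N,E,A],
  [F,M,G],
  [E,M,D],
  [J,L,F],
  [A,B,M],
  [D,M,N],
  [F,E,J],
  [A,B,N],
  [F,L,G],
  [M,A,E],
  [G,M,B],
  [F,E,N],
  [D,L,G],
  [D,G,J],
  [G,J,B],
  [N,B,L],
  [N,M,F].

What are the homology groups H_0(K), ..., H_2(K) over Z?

We work with the vertex ordering A < B < D < E < F < G < J < L < M < N. The simplices of K, each written with vertices in increasing order, are:

  0-simplices (10): A, B, D, E, F, G, J, L, M, N
  1-simplices (30): AB, AE, AM, AN, BG, BJ, BL, BM, BN, DE, DG, DJ, DL, DM, DN, EF, EJ, EM, EN, FG, FJ, FL, FM, FN, GJ, GL, GM, JL, LN, MN
  2-simplices (20): ABM, ABN, AEM, AEN, BGJ, BGM, BJL, BLN, DEJ, DEM, DGJ, DGL, DLN, DMN, EFJ, EFN, FGL, FGM, FJL, FMN

Hence C_0 ≅ Z^10, C_1 ≅ Z^30, C_2 ≅ Z^20.

Boundary ∂_1: C_1 → C_0 maps an edge to its endpoints' difference, ∂[p,q] = q − p. For instance
  ∂AB = B − A.
This gives a 10×30 integer matrix of rank 9; reducing to Smith normal form yields diagonal entries (1,1,1,1,1,1,1,1,1).

The boundary map ∂_2: C_2 → C_1 acts by ∂[p,q,r] = [q,r] − [p,r] + [p,q]. For instance
  ∂DEM = EM − DM + DE,
  ∂BJL = JL − BL + BJ.
As a 30×20 matrix over Z this has rank 20, with invariant factors (1,1,1,1,1,1,1,1,1,1,1,1,1,1,1,1,1,1,1,2).

Reading off H_k = ker ∂_k / im ∂_{k+1}:

  H_0: rank C_0 − rank ∂_1 = 10 − 9 = 1, and the invariant factors of ∂_1 are all 1, so H_0 = Z.
  H_1: rank ker ∂_1 − rank ∂_2 = (30 − 9) − 20 = 1, and ∂_2 has invariant factor 2 > 1, so H_1 = Z × Z/2.
  H_2: rank ker ∂_2 − rank ∂_3 = (20 − 20) − 0 = 0, and there is no ∂_3, so H_2 = 0.

H_0 ≅ Z,  H_1 ≅ Z × Z/2,  H_2 = 0.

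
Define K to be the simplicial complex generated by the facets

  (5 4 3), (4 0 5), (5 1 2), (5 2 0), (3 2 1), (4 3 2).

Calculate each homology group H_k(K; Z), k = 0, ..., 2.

Order the vertices as 0 < 1 < 2 < 3 < 4 < 5. Listing each simplex with vertices in this order, K has dimension 2 with simplices:

  0-simplices (6): [0], [1], [2], [3], [4], [5]
  1-simplices (12): [0,2], [0,4], [0,5], [1,2], [1,3], [1,5], [2,3], [2,4], [2,5], [3,4], [3,5], [4,5]
  2-simplices (6): [0,2,5], [0,4,5], [1,2,3], [1,2,5], [2,3,4], [3,4,5]

so the chain groups are C_0 ≅ Z^6, C_1 ≅ Z^12, C_2 ≅ Z^6.

The boundary map ∂_1: C_1 → C_0 maps an edge to its endpoints' difference, ∂[p,q] = q − p.
This gives a 6×12 integer matrix of rank 5; reducing to Smith normal form yields diagonal entries (1,1,1,1,1).

Boundary ∂_2: C_2 → C_1 acts by ∂[p,q,r] = [q,r] − [p,r] + [p,q]. For instance
  ∂[3,4,5] = [4,5] − [3,5] + [3,4],
  ∂[0,4,5] = [4,5] − [0,5] + [0,4].
The 12×6 boundary matrix has rank 6 and Smith normal form diag(1,1,1,1,1,1).

Computing H_k = (kernel of ∂_k) / (image of ∂_{k+1}):

  H_0: rank C_0 − rank ∂_1 = 6 − 5 = 1, and the invariant factors of ∂_1 are all 1, so H_0 ≅ Z.
  H_1: rank ker ∂_1 − rank ∂_2 = (12 − 5) − 6 = 1, and the invariant factors of ∂_2 are all 1, so H_1 ≅ Z.
  H_2: rank ker ∂_2 − rank ∂_3 = (6 − 6) − 0 = 0, and there is no ∂_3, so H_2 ≅ 0.

As a check, the Euler characteristic is 6 − 12 + 6 = 0, which agrees with 1 − 1 + 0 = 0.

H_0 = Z,  H_1 = Z,  H_2 = 0.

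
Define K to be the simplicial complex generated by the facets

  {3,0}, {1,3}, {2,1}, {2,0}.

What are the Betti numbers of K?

We work with the vertex ordering 0 < 1 < 2 < 3. The simplices of K, each written with vertices in increasing order, are:

  0-simplices (4): [0], [1], [2], [3]
  1-simplices (4): [0,2], [0,3], [1,2], [1,3]

so the chain groups are C_0 ≅ Z^4, C_1 ≅ Z^4.

∂_1: C_1 → C_0 is given by ∂[p,q] = [q] − [p].
As a 4×4 matrix over Z this has rank 3, with invariant factors (1,1,1).

Now H_k = ker ∂_k / im ∂_{k+1}, so:

  H_0: rank C_0 − rank ∂_1 = 4 − 3 = 1, and the invariant factors of ∂_1 are all 1, so H_0 = Z.
  H_1: rank ker ∂_1 − rank ∂_2 = (4 − 3) − 0 = 1, and there is no ∂_2, so H_1 = Z.

As a check, the Euler characteristic is 4 − 4 = 0, which agrees with 1 − 1 = 0.

Hence the Betti numbers are b_0 = 1, b_1 = 1.

b_0 = 1, b_1 = 1.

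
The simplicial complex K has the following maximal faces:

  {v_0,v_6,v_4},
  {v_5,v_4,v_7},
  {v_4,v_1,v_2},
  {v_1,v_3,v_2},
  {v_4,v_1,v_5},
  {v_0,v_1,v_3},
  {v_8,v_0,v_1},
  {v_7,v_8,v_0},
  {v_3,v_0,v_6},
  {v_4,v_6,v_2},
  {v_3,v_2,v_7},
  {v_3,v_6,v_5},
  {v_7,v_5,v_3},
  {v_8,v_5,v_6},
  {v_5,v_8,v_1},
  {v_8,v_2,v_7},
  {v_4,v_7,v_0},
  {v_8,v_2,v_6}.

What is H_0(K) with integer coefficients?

H_0 = Z.

Fix the vertex order v_0 < v_1 < v_2 < v_3 < v_4 < v_5 < v_6 < v_7 < v_8 and write every simplex with vertices in increasing order. Then dim K = 2 and the simplices of K are:

  0-simplices (9): [v_0], [v_1], [v_2], [v_3], [v_4], [v_5], [v_6], [v_7], [v_8]
  1-simplices (27): (27 of them)
  2-simplices (18): (18 of them)

giving chain groups C_0 ≅ Z^9, C_1 ≅ Z^27, C_2 ≅ Z^18.

∂_1: C_1 → C_0 sends each edge [p,q] (with p < q) to q − p.
As a 9×27 matrix over Z this has rank 8, with invariant factors (1,1,1,1,1,1,1,1).

The boundary map ∂_2: C_2 → C_1 acts by ∂[p,q,r] = [q,r] − [p,r] + [p,q]. For instance
  ∂[v_2,v_7,v_8] = [v_7,v_8] − [v_2,v_8] + [v_2,v_7],
  ∂[v_0,v_1,v_3] = [v_1,v_3] − [v_0,v_3] + [v_0,v_1].
This gives a 27×18 integer matrix of rank 17; reducing to Smith normal form yields diagonal entries (1,1,1,1,1,1,1,1,1,1,1,1,1,1,1,1,1).

From H_k ≅ ker(∂_k) / im(∂_{k+1}) we obtain:

  H_0: rank C_0 − rank ∂_1 = 9 − 8 = 1, and the invariant factors of ∂_1 are all 1, so H_0 = Z.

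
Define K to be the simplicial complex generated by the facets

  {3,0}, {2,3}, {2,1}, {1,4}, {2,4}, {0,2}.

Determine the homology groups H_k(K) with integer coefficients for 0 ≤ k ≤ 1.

H_0 = Z,  H_1 = Z^2.

Fix the vertex order 0 < 1 < 2 < 3 < 4 and write every simplex with vertices in increasing order. Then dim K = 1 and the simplices of K are:

  0-simplices (5): [0], [1], [2], [3], [4]
  1-simplices (6): [0,2], [0,3], [1,2], [1,4], [2,3], [2,4]

Hence C_0 ≅ Z^5, C_1 ≅ Z^6.

Boundary ∂_1: C_1 → C_0 is given by ∂[p,q] = [q] − [p]. For instance
  ∂[1,4] = [4] − [1].
The 5×6 boundary matrix has rank 4 and Smith normal form diag(1,1,1,1).

Computing H_k = (kernel of ∂_k) / (image of ∂_{k+1}):

  H_0: rank C_0 − rank ∂_1 = 5 − 4 = 1, and the invariant factors of ∂_1 are all 1, so H_0 = Z.
  H_1: rank ker ∂_1 − rank ∂_2 = (6 − 4) − 0 = 2, and there is no ∂_2, so H_1 = Z^2.

As a check, the Euler characteristic is 5 − 6 = -1, which agrees with 1 − 2 = -1.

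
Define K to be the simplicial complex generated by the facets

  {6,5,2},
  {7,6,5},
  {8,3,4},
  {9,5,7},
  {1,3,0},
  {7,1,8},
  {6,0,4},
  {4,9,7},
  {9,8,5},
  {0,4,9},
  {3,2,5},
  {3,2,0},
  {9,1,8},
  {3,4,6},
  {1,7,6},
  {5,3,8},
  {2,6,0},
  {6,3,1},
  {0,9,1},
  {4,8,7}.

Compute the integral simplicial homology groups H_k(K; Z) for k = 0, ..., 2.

Take the total order 0 < 1 < 2 < 3 < 4 < 5 < 6 < 7 < 8 < 9 on the vertex set. Then K (dimension 2) consists of the simplices:

  0-simplices (10): [0], [1], [2], [3], [4], [5], [6], [7], [8], [9]
  1-simplices (30): (30 of them)
  2-simplices (20): (20 of them)

giving chain groups C_0 ≅ Z^10, C_1 ≅ Z^30, C_2 ≅ Z^20.

The boundary map ∂_1: C_1 → C_0 maps an edge to its endpoints' difference, ∂[p,q] = q − p. For instance
  ∂[1,3] = [3] − [1].
The 10×30 boundary matrix has rank 9 and Smith normal form diag(1,1,1,1,1,1,1,1,1).

Boundary ∂_2: C_2 → C_1 acts by ∂[p,q,r] = [q,r] − [p,r] + [p,q]. For instance
  ∂[0,2,3] = [2,3] − [0,3] + [0,2],
  ∂[5,8,9] = [8,9] − [5,9] + [5,8].
The resulting 30×20 matrix has rank 20, and its Smith normal form has invariant factors (1,1,1,1,1,1,1,1,1,1,1,1,1,1,1,1,1,1,1,2).

Reading off H_k = ker ∂_k / im ∂_{k+1}:

  H_0: rank C_0 − rank ∂_1 = 10 − 9 = 1, and the invariant factors of ∂_1 are all 1, so H_0 ≅ Z.
  H_1: rank ker ∂_1 − rank ∂_2 = (30 − 9) − 20 = 1, and ∂_2 has invariant factor 2 > 1, so H_1 ≅ Z ⊕ Z_2.
  H_2: rank ker ∂_2 − rank ∂_3 = (20 − 20) − 0 = 0, and there is no ∂_3, so H_2 ≅ 0.

As a check, the Euler characteristic is 10 − 30 + 20 = 0, which agrees with 1 − 1 + 0 = 0.
(K is a triangulation of the Klein bottle.)

H_0 ≅ Z,  H_1 ≅ Z ⊕ Z_2,  H_2 = 0.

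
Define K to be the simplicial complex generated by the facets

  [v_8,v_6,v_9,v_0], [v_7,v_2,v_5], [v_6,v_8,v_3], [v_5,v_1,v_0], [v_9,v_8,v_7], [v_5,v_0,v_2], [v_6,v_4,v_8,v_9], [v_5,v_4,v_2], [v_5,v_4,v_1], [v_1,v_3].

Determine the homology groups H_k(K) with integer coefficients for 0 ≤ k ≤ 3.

H_0 ≅ Z,  H_1 ≅ Z^3,  H_2 = 0,  H_3 = 0.

Fix the vertex order v_0 < v_1 < v_2 < v_3 < v_4 < v_5 < v_6 < v_7 < v_8 < v_9 and write every simplex with vertices in increasing order. Then dim K = 3 and the simplices of K are:

  0-simplices (10): [v_0], [v_1], [v_2], [v_3], [v_4], [v_5], [v_6], [v_7], [v_8], [v_9]
  1-simplices (24): (24 of them)
  2-simplices (14): (14 of them)
  3-simplices (2): [v_0,v_6,v_8,v_9], [v_4,v_6,v_8,v_9]

Hence C_0 ≅ Z^10, C_1 ≅ Z^24, C_2 ≅ Z^14, C_3 ≅ Z^2.

Boundary ∂_1: C_1 → C_0 is given by ∂[p,q] = [q] − [p].
As a 10×24 matrix over Z this has rank 9, with invariant factors (1,1,1,1,1,1,1,1,1).

∂_2: C_2 → C_1 acts by ∂[p,q,r] = [q,r] − [p,r] + [p,q]. For instance
  ∂[v_0,v_8,v_9] = [v_8,v_9] − [v_0,v_9] + [v_0,v_8],
  ∂[v_4,v_8,v_9] = [v_8,v_9] − [v_4,v_9] + [v_4,v_8].
As a 24×14 matrix over Z this has rank 12, with invariant factors (1,1,1,1,1,1,1,1,1,1,1,1).

∂_3: C_3 → C_2 sends each 3-simplex σ to the alternating sum Σ_i (−1)^i (σ with its i-th vertex removed). For instance
  ∂[v_0,v_6,v_8,v_9] = [v_6,v_8,v_9] − [v_0,v_8,v_9] + [v_0,v_6,v_9] − [v_0,v_6,v_8],
  ∂[v_4,v_6,v_8,v_9] = [v_6,v_8,v_9] − [v_4,v_8,v_9] + [v_4,v_6,v_9] − [v_4,v_6,v_8].
The 14×2 boundary matrix has rank 2 and Smith normal form diag(1,1).

From H_k ≅ ker(∂_k) / im(∂_{k+1}) we obtain:

  H_0: rank C_0 − rank ∂_1 = 10 − 9 = 1, and the invariant factors of ∂_1 are all 1, so H_0 ≅ Z.
  H_1: rank ker ∂_1 − rank ∂_2 = (24 − 9) − 12 = 3, and the invariant factors of ∂_2 are all 1, so H_1 ≅ Z^3.
  H_2: rank ker ∂_2 − rank ∂_3 = (14 − 12) − 2 = 0, and the invariant factors of ∂_3 are all 1, so H_2 ≅ 0.
  H_3: rank ker ∂_3 − rank ∂_4 = (2 − 2) − 0 = 0, and there is no ∂_4, so H_3 ≅ 0.

As a check, the Euler characteristic is 10 − 24 + 14 − 2 = -2, which agrees with 1 − 3 + 0 − 0 = -2.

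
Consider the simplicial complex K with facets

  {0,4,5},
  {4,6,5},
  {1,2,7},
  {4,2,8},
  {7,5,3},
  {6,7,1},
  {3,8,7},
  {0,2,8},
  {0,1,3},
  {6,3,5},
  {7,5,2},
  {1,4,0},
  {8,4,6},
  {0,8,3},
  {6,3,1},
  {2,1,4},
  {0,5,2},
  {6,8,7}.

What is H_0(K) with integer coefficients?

Order the vertices as 0 < 1 < 2 < 3 < 4 < 5 < 6 < 7 < 8. Listing each simplex with vertices in this order, K has dimension 2 with simplices:

  0-simplices (9): [0], [1], [2], [3], [4], [5], [6], [7], [8]
  1-simplices (27): (27 of them)
  2-simplices (18): [0,1,3], [0,1,4], [0,2,5], [0,2,8], [0,3,8], [0,4,5], [1,2,4], [1,2,7], [1,3,6], [1,6,7], [2,4,8], [2,5,7], [3,5,6], [3,5,7], [3,7,8], [4,5,6], [4,6,8], [6,7,8]

giving chain groups C_0 ≅ Z^9, C_1 ≅ Z^27, C_2 ≅ Z^18.

The boundary map ∂_1: C_1 → C_0 maps an edge to its endpoints' difference, ∂[p,q] = q − p.
The resulting 9×27 matrix has rank 8, and its Smith normal form has invariant factors (1,1,1,1,1,1,1,1).

∂_2: C_2 → C_1 maps a triangle to the signed sum of its edges. For instance
  ∂[4,5,6] = [5,6] − [4,6] + [4,5],
  ∂[0,2,5] = [2,5] − [0,5] + [0,2].
This gives a 27×18 integer matrix of rank 18; reducing to Smith normal form yields diagonal entries (1,1,1,1,1,1,1,1,1,1,1,1,1,1,1,1,1,2).

Now H_k = ker ∂_k / im ∂_{k+1}, so:

  H_0: rank C_0 − rank ∂_1 = 9 − 8 = 1, and the invariant factors of ∂_1 are all 1, so H_0 ≅ Z.

(K is a triangulation of the Klein bottle.)

H_0 = Z.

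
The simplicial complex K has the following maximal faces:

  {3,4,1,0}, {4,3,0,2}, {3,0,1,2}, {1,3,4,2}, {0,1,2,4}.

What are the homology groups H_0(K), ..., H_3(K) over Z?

H_0 = Z,  H_1 = 0,  H_2 = 0,  H_3 = Z.

Fix the vertex order 0 < 1 < 2 < 3 < 4 and write every simplex with vertices in increasing order. Then dim K = 3 and the simplices of K are:

  0-simplices (5): [0], [1], [2], [3], [4]
  1-simplices (10): [0,1], [0,2], [0,3], [0,4], [1,2], [1,3], [1,4], [2,3], [2,4], [3,4]
  2-simplices (10): [0,1,2], [0,1,3], [0,1,4], [0,2,3], [0,2,4], [0,3,4], [1,2,3], [1,2,4], [1,3,4], [2,3,4]
  3-simplices (5): [0,1,2,3], [0,1,2,4], [0,1,3,4], [0,2,3,4], [1,2,3,4]

Hence C_0 ≅ Z^5, C_1 ≅ Z^10, C_2 ≅ Z^10, C_3 ≅ Z^5.

Boundary ∂_1: C_1 → C_0 is given by ∂[p,q] = [q] − [p]. For instance
  ∂[0,2] = [2] − [0].
As a 5×10 matrix over Z this has rank 4, with invariant factors (1,1,1,1).

Boundary ∂_2: C_2 → C_1 acts by ∂[p,q,r] = [q,r] − [p,r] + [p,q]. For instance
  ∂[1,2,3] = [2,3] − [1,3] + [1,2],
  ∂[0,1,3] = [1,3] − [0,3] + [0,1].
As a 10×10 matrix over Z this has rank 6, with invariant factors (1,1,1,1,1,1).

∂_3: C_3 → C_2 sends each 3-simplex σ to the alternating sum Σ_i (−1)^i (σ with its i-th vertex removed). For instance
  ∂[0,2,3,4] = [2,3,4] − [0,3,4] + [0,2,4] − [0,2,3],
  ∂[0,1,2,3] = [1,2,3] − [0,2,3] + [0,1,3] − [0,1,2].
This gives a 10×5 integer matrix of rank 4; reducing to Smith normal form yields diagonal entries (1,1,1,1).

Now H_k = ker ∂_k / im ∂_{k+1}, so:

  H_0: rank C_0 − rank ∂_1 = 5 − 4 = 1, and the invariant factors of ∂_1 are all 1, so H_0 ≅ Z.
  H_1: rank ker ∂_1 − rank ∂_2 = (10 − 4) − 6 = 0, and the invariant factors of ∂_2 are all 1, so H_1 ≅ 0.
  H_2: rank ker ∂_2 − rank ∂_3 = (10 − 6) − 4 = 0, and the invariant factors of ∂_3 are all 1, so H_2 ≅ 0.
  H_3: rank ker ∂_3 − rank ∂_4 = (5 − 4) − 0 = 1, and there is no ∂_4, so H_3 ≅ Z.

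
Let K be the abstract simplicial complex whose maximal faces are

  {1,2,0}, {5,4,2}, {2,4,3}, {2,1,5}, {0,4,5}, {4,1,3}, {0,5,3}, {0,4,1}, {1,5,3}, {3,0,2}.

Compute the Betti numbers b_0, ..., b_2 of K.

Take the total order 0 < 1 < 2 < 3 < 4 < 5 on the vertex set. Then K (dimension 2) consists of the simplices:

  0-simplices (6): [0], [1], [2], [3], [4], [5]
  1-simplices (15): [0,1], [0,2], [0,3], [0,4], [0,5], [1,2], [1,3], [1,4], [1,5], [2,3], [2,4], [2,5], [3,4], [3,5], [4,5]
  2-simplices (10): [0,1,2], [0,1,4], [0,2,3], [0,3,5], [0,4,5], [1,2,5], [1,3,4], [1,3,5], [2,3,4], [2,4,5]

giving chain groups C_0 ≅ Z^6, C_1 ≅ Z^15, C_2 ≅ Z^10.

The boundary map ∂_1: C_1 → C_0 maps an edge to its endpoints' difference, ∂[p,q] = q − p.
The resulting 6×15 matrix has rank 5, and its Smith normal form has invariant factors (1,1,1,1,1).

The boundary map ∂_2: C_2 → C_1 maps a triangle to the signed sum of its edges. For instance
  ∂[0,1,2] = [1,2] − [0,2] + [0,1],
  ∂[2,4,5] = [4,5] − [2,5] + [2,4].
This gives a 15×10 integer matrix of rank 10; reducing to Smith normal form yields diagonal entries (1,1,1,1,1,1,1,1,1,2).

Computing H_k = (kernel of ∂_k) / (image of ∂_{k+1}):

  H_0: rank C_0 − rank ∂_1 = 6 − 5 = 1, and the invariant factors of ∂_1 are all 1, so H_0 ≅ Z.
  H_1: rank ker ∂_1 − rank ∂_2 = (15 − 5) − 10 = 0, and ∂_2 has invariant factor 2 > 1, so H_1 ≅ Z/2Z.
  H_2: rank ker ∂_2 − rank ∂_3 = (10 − 10) − 0 = 0, and there is no ∂_3, so H_2 ≅ 0.

Hence the Betti numbers are b_0 = 1, b_1 = 0, b_2 = 0.

b_0 = 1, b_1 = 0, b_2 = 0.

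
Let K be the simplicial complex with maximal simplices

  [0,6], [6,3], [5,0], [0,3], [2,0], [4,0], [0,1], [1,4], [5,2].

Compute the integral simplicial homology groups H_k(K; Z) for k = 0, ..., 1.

Order the vertices as 0 < 1 < 2 < 3 < 4 < 5 < 6. Listing each simplex with vertices in this order, K has dimension 1 with simplices:

  0-simplices (7): [0], [1], [2], [3], [4], [5], [6]
  1-simplices (9): [0,1], [0,2], [0,3], [0,4], [0,5], [0,6], [1,4], [2,5], [3,6]

Hence C_0 ≅ Z^7, C_1 ≅ Z^9.

The boundary map ∂_1: C_1 → C_0 maps an edge to its endpoints' difference, ∂[p,q] = q − p.
The resulting 7×9 matrix has rank 6, and its Smith normal form has invariant factors (1,1,1,1,1,1).

Now H_k = ker ∂_k / im ∂_{k+1}, so:

  H_0: rank C_0 − rank ∂_1 = 7 − 6 = 1, and the invariant factors of ∂_1 are all 1, so H_0 ≅ Z.
  H_1: rank ker ∂_1 − rank ∂_2 = (9 − 6) − 0 = 3, and there is no ∂_2, so H_1 ≅ Z^3.

As a check, the Euler characteristic is 7 − 9 = -2, which agrees with 1 − 3 = -2.

H_0 = Z,  H_1 = Z^3.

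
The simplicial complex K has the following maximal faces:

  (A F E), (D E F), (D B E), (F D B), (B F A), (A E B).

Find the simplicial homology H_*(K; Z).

Take the total order A < B < D < E < F on the vertex set. Then K (dimension 2) consists of the simplices:

  0-simplices (5): A, B, D, E, F
  1-simplices (9): AB, AE, AF, BD, BE, BF, DE, DF, EF
  2-simplices (6): ABE, ABF, AEF, BDE, BDF, DEF

so the chain groups are C_0 ≅ Z^5, C_1 ≅ Z^9, C_2 ≅ Z^6.

∂_1: C_1 → C_0 is given by ∂[p,q] = [q] − [p]. For instance
  ∂DF = F − D.
The resulting 5×9 matrix has rank 4, and its Smith normal form has invariant factors (1,1,1,1).

The boundary map ∂_2: C_2 → C_1 acts by ∂[p,q,r] = [q,r] − [p,r] + [p,q]. For instance
  ∂BDF = DF − BF + BD,
  ∂DEF = EF − DF + DE.
This gives a 9×6 integer matrix of rank 5; reducing to Smith normal form yields diagonal entries (1,1,1,1,1).

Computing H_k = (kernel of ∂_k) / (image of ∂_{k+1}):

  H_0: rank C_0 − rank ∂_1 = 5 − 4 = 1, and the invariant factors of ∂_1 are all 1, so H_0 = Z.
  H_1: rank ker ∂_1 − rank ∂_2 = (9 − 4) − 5 = 0, and the invariant factors of ∂_2 are all 1, so H_1 = 0.
  H_2: rank ker ∂_2 − rank ∂_3 = (6 − 5) − 0 = 1, and there is no ∂_3, so H_2 = Z.

As a check, the Euler characteristic is 5 − 9 + 6 = 2, which agrees with 1 − 0 + 1 = 2.

H_0 = Z,  H_1 = 0,  H_2 = Z.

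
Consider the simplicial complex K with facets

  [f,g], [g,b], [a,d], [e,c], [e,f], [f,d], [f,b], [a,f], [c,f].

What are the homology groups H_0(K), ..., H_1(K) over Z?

H_0 = Z,  H_1 = Z^3.

Order the vertices as a < b < c < d < e < f < g. Listing each simplex with vertices in this order, K has dimension 1 with simplices:

  0-simplices (7): a, b, c, d, e, f, g
  1-simplices (9): ad, af, bf, bg, ce, cf, df, ef, fg

Hence C_0 ≅ Z^7, C_1 ≅ Z^9.

∂_1: C_1 → C_0 sends each edge [p,q] (with p < q) to q − p.
As a 7×9 matrix over Z this has rank 6, with invariant factors (1,1,1,1,1,1).

Computing H_k = (kernel of ∂_k) / (image of ∂_{k+1}):

  H_0: rank C_0 − rank ∂_1 = 7 − 6 = 1, and the invariant factors of ∂_1 are all 1, so H_0 ≅ Z.
  H_1: rank ker ∂_1 − rank ∂_2 = (9 − 6) − 0 = 3, and there is no ∂_2, so H_1 ≅ Z^3.

As a check, the Euler characteristic is 7 − 9 = -2, which agrees with 1 − 3 = -2.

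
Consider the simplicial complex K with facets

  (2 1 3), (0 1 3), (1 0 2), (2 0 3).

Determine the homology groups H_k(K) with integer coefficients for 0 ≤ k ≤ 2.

H_0 = Z,  H_1 = 0,  H_2 = Z.

Order the vertices as 0 < 1 < 2 < 3. Listing each simplex with vertices in this order, K has dimension 2 with simplices:

  0-simplices (4): [0], [1], [2], [3]
  1-simplices (6): [0,1], [0,2], [0,3], [1,2], [1,3], [2,3]
  2-simplices (4): [0,1,2], [0,1,3], [0,2,3], [1,2,3]

giving chain groups C_0 ≅ Z^4, C_1 ≅ Z^6, C_2 ≅ Z^4.

∂_1: C_1 → C_0 maps an edge to its endpoints' difference, ∂[p,q] = q − p.
This gives a 4×6 integer matrix of rank 3; reducing to Smith normal form yields diagonal entries (1,1,1).

∂_2: C_2 → C_1 acts by ∂[p,q,r] = [q,r] − [p,r] + [p,q]. For instance
  ∂[0,1,3] = [1,3] − [0,3] + [0,1],
  ∂[0,1,2] = [1,2] − [0,2] + [0,1].
The 6×4 boundary matrix has rank 3 and Smith normal form diag(1,1,1).

Now H_k = ker ∂_k / im ∂_{k+1}, so:

  H_0: rank C_0 − rank ∂_1 = 4 − 3 = 1, and the invariant factors of ∂_1 are all 1, so H_0 = Z.
  H_1: rank ker ∂_1 − rank ∂_2 = (6 − 3) − 3 = 0, and the invariant factors of ∂_2 are all 1, so H_1 = 0.
  H_2: rank ker ∂_2 − rank ∂_3 = (4 − 3) − 0 = 1, and there is no ∂_3, so H_2 = Z.

(K is a triangulation of the 2-sphere S^2.)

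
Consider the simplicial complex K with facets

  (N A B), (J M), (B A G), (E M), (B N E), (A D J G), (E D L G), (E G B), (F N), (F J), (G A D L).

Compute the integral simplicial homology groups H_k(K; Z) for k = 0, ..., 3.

Order the vertices as A < B < D < E < F < G < J < L < M < N. Listing each simplex with vertices in this order, K has dimension 3 with simplices:

  0-simplices (10): A, B, D, E, F, G, J, L, M, N
  1-simplices (22): AB, AD, AG, AJ, AL, AN, BE, BG, BN, DE, DG, DJ, DL, EG, EL, EM, EN, FJ, FN, GJ, GL, JM
  2-simplices (14): ABG, ABN, ADG, ADJ, ADL, AGJ, AGL, BEG, BEN, DEG, DEL, DGJ, DGL, EGL
  3-simplices (3): ADGJ, ADGL, DEGL

so the chain groups are C_0 ≅ Z^10, C_1 ≅ Z^22, C_2 ≅ Z^14, C_3 ≅ Z^3.

The boundary map ∂_1: C_1 → C_0 sends each edge [p,q] (with p < q) to q − p. For instance
  ∂AN = N − A.
The 10×22 boundary matrix has rank 9 and Smith normal form diag(1,1,1,1,1,1,1,1,1).

Boundary ∂_2: C_2 → C_1 acts by ∂[p,q,r] = [q,r] − [p,r] + [p,q]. For instance
  ∂DGL = GL − DL + DG,
  ∂DEG = EG − DG + DE.
The 22×14 boundary matrix has rank 11 and Smith normal form diag(1,1,1,1,1,1,1,1,1,1,1).

∂_3: C_3 → C_2 sends each 3-simplex σ to the alternating sum Σ_i (−1)^i (σ with its i-th vertex removed). For instance
  ∂DEGL = EGL − DGL + DEL − DEG,
  ∂ADGJ = DGJ − AGJ + ADJ − ADG.
The resulting 14×3 matrix has rank 3, and its Smith normal form has invariant factors (1,1,1).

From H_k ≅ ker(∂_k) / im(∂_{k+1}) we obtain:

  H_0: rank C_0 − rank ∂_1 = 10 − 9 = 1, and the invariant factors of ∂_1 are all 1, so H_0 ≅ Z.
  H_1: rank ker ∂_1 − rank ∂_2 = (22 − 9) − 11 = 2, and the invariant factors of ∂_2 are all 1, so H_1 ≅ Z^2.
  H_2: rank ker ∂_2 − rank ∂_3 = (14 − 11) − 3 = 0, and the invariant factors of ∂_3 are all 1, so H_2 ≅ 0.
  H_3: rank ker ∂_3 − rank ∂_4 = (3 − 3) − 0 = 0, and there is no ∂_4, so H_3 ≅ 0.

As a check, the Euler characteristic is 10 − 22 + 14 − 3 = -1, which agrees with 1 − 2 + 0 − 0 = -1.

H_0 ≅ Z,  H_1 ≅ Z^2,  H_2 = 0,  H_3 = 0.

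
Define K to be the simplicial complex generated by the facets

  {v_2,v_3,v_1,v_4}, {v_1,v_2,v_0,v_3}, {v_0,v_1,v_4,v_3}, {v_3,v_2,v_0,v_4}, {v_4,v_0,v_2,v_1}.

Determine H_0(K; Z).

Take the total order v_0 < v_1 < v_2 < v_3 < v_4 on the vertex set. Then K (dimension 3) consists of the simplices:

  0-simplices (5): [v_0], [v_1], [v_2], [v_3], [v_4]
  1-simplices (10): [v_0,v_1], [v_0,v_2], [v_0,v_3], [v_0,v_4], [v_1,v_2], [v_1,v_3], [v_1,v_4], [v_2,v_3], [v_2,v_4], [v_3,v_4]
  2-simplices (10): [v_0,v_1,v_2], [v_0,v_1,v_3], [v_0,v_1,v_4], [v_0,v_2,v_3], [v_0,v_2,v_4], [v_0,v_3,v_4], [v_1,v_2,v_3], [v_1,v_2,v_4], [v_1,v_3,v_4], [v_2,v_3,v_4]
  3-simplices (5): [v_0,v_1,v_2,v_3], [v_0,v_1,v_2,v_4], [v_0,v_1,v_3,v_4], [v_0,v_2,v_3,v_4], [v_1,v_2,v_3,v_4]

Hence C_0 ≅ Z^5, C_1 ≅ Z^10, C_2 ≅ Z^10, C_3 ≅ Z^5.

The boundary map ∂_1: C_1 → C_0 is given by ∂[p,q] = [q] − [p]. For instance
  ∂[v_0,v_3] = [v_3] − [v_0].
The 5×10 boundary matrix has rank 4 and Smith normal form diag(1,1,1,1).

The boundary map ∂_2: C_2 → C_1 maps a triangle to the signed sum of its edges. For instance
  ∂[v_0,v_2,v_4] = [v_2,v_4] − [v_0,v_4] + [v_0,v_2],
  ∂[v_1,v_2,v_4] = [v_2,v_4] − [v_1,v_4] + [v_1,v_2].
The 10×10 boundary matrix has rank 6 and Smith normal form diag(1,1,1,1,1,1).

Boundary ∂_3: C_3 → C_2 sends each 3-simplex σ to the alternating sum Σ_i (−1)^i (σ with its i-th vertex removed). For instance
  ∂[v_0,v_1,v_2,v_4] = [v_1,v_2,v_4] − [v_0,v_2,v_4] + [v_0,v_1,v_4] − [v_0,v_1,v_2],
  ∂[v_1,v_2,v_3,v_4] = [v_2,v_3,v_4] − [v_1,v_3,v_4] + [v_1,v_2,v_4] − [v_1,v_2,v_3].
The 10×5 boundary matrix has rank 4 and Smith normal form diag(1,1,1,1).

Now H_k = ker ∂_k / im ∂_{k+1}, so:

  H_0: rank C_0 − rank ∂_1 = 5 − 4 = 1, and the invariant factors of ∂_1 are all 1, so H_0 = Z.

(K is a triangulation of the 3-sphere S^3.)

H_0 = Z.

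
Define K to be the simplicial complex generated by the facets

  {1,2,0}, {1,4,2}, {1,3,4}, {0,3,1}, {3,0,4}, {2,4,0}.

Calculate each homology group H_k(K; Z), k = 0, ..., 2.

H_0 = Z,  H_1 = 0,  H_2 = Z.

Take the total order 0 < 1 < 2 < 3 < 4 on the vertex set. Then K (dimension 2) consists of the simplices:

  0-simplices (5): [0], [1], [2], [3], [4]
  1-simplices (9): [0,1], [0,2], [0,3], [0,4], [1,2], [1,3], [1,4], [2,4], [3,4]
  2-simplices (6): [0,1,2], [0,1,3], [0,2,4], [0,3,4], [1,2,4], [1,3,4]

so the chain groups are C_0 ≅ Z^5, C_1 ≅ Z^9, C_2 ≅ Z^6.

∂_1: C_1 → C_0 maps an edge to its endpoints' difference, ∂[p,q] = q − p. For instance
  ∂[1,2] = [2] − [1].
The resulting 5×9 matrix has rank 4, and its Smith normal form has invariant factors (1,1,1,1).

Boundary ∂_2: C_2 → C_1 acts by ∂[p,q,r] = [q,r] − [p,r] + [p,q]. For instance
  ∂[0,1,2] = [1,2] − [0,2] + [0,1],
  ∂[0,1,3] = [1,3] − [0,3] + [0,1].
This gives a 9×6 integer matrix of rank 5; reducing to Smith normal form yields diagonal entries (1,1,1,1,1).

Computing H_k = (kernel of ∂_k) / (image of ∂_{k+1}):

  H_0: rank C_0 − rank ∂_1 = 5 − 4 = 1, and the invariant factors of ∂_1 are all 1, so H_0 ≅ Z.
  H_1: rank ker ∂_1 − rank ∂_2 = (9 − 4) − 5 = 0, and the invariant factors of ∂_2 are all 1, so H_1 ≅ 0.
  H_2: rank ker ∂_2 − rank ∂_3 = (6 − 5) − 0 = 1, and there is no ∂_3, so H_2 ≅ Z.

(K is a triangulation of the 2-sphere S^2.)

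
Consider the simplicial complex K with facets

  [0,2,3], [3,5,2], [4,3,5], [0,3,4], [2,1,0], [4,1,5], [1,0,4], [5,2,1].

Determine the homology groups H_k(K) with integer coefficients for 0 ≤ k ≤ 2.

Order the vertices as 0 < 1 < 2 < 3 < 4 < 5. Listing each simplex with vertices in this order, K has dimension 2 with simplices:

  0-simplices (6): [0], [1], [2], [3], [4], [5]
  1-simplices (12): [0,1], [0,2], [0,3], [0,4], [1,2], [1,4], [1,5], [2,3], [2,5], [3,4], [3,5], [4,5]
  2-simplices (8): [0,1,2], [0,1,4], [0,2,3], [0,3,4], [1,2,5], [1,4,5], [2,3,5], [3,4,5]

Hence C_0 ≅ Z^6, C_1 ≅ Z^12, C_2 ≅ Z^8.

Boundary ∂_1: C_1 → C_0 sends each edge [p,q] (with p < q) to q − p.
The 6×12 boundary matrix has rank 5 and Smith normal form diag(1,1,1,1,1).

Boundary ∂_2: C_2 → C_1 maps a triangle to the signed sum of its edges. For instance
  ∂[0,3,4] = [3,4] − [0,4] + [0,3],
  ∂[0,2,3] = [2,3] − [0,3] + [0,2].
The resulting 12×8 matrix has rank 7, and its Smith normal form has invariant factors (1,1,1,1,1,1,1).

Reading off H_k = ker ∂_k / im ∂_{k+1}:

  H_0: rank C_0 − rank ∂_1 = 6 − 5 = 1, and the invariant factors of ∂_1 are all 1, so H_0 = Z.
  H_1: rank ker ∂_1 − rank ∂_2 = (12 − 5) − 7 = 0, and the invariant factors of ∂_2 are all 1, so H_1 = 0.
  H_2: rank ker ∂_2 − rank ∂_3 = (8 − 7) − 0 = 1, and there is no ∂_3, so H_2 = Z.

(K is a triangulation of the 2-sphere S^2.)

H_0 = Z,  H_1 = 0,  H_2 = Z.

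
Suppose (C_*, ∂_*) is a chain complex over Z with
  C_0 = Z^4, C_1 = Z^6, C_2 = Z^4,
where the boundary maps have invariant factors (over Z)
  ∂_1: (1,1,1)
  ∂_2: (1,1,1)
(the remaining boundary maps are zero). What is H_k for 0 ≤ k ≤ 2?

H_0: b_0 = 4 − 0 − 3 = 1; torsion from ∂_1 factors > 1: none. So H_0 = Z.
H_1: b_1 = 6 − 3 − 3 = 0; torsion from ∂_2 factors > 1: none. So H_1 = 0.
H_2: b_2 = 4 − 3 − 0 = 1; torsion from ∂_3 factors > 1: none. So H_2 = Z.

H_0 = Z,  H_1 = 0,  H_2 = Z.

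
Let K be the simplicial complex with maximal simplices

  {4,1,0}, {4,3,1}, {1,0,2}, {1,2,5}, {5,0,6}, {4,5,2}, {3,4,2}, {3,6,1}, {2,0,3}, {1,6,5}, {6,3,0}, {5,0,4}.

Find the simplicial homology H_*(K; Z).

Fix the vertex order 0 < 1 < 2 < 3 < 4 < 5 < 6 and write every simplex with vertices in increasing order. Then dim K = 2 and the simplices of K are:

  0-simplices (7): [0], [1], [2], [3], [4], [5], [6]
  1-simplices (18): [0,1], [0,2], [0,3], [0,4], [0,5], [0,6], [1,2], [1,3], [1,4], [1,5], [1,6], [2,3], [2,4], [2,5], [3,4], [3,6], [4,5], [5,6]
  2-simplices (12): [0,1,2], [0,1,4], [0,2,3], [0,3,6], [0,4,5], [0,5,6], [1,2,5], [1,3,4], [1,3,6], [1,5,6], [2,3,4], [2,4,5]

giving chain groups C_0 ≅ Z^7, C_1 ≅ Z^18, C_2 ≅ Z^12.

The boundary map ∂_1: C_1 → C_0 is given by ∂[p,q] = [q] − [p]. For instance
  ∂[0,2] = [2] − [0].
The resulting 7×18 matrix has rank 6, and its Smith normal form has invariant factors (1,1,1,1,1,1).

∂_2: C_2 → C_1 maps a triangle to the signed sum of its edges. For instance
  ∂[0,1,2] = [1,2] − [0,2] + [0,1],
  ∂[0,5,6] = [5,6] − [0,6] + [0,5].
As a 18×12 matrix over Z this has rank 12, with invariant factors (1,1,1,1,1,1,1,1,1,1,1,2).

Computing H_k = (kernel of ∂_k) / (image of ∂_{k+1}):

  H_0: rank C_0 − rank ∂_1 = 7 − 6 = 1, and the invariant factors of ∂_1 are all 1, so H_0 ≅ Z.
  H_1: rank ker ∂_1 − rank ∂_2 = (18 − 6) − 12 = 0, and ∂_2 has invariant factor 2 > 1, so H_1 ≅ Z_2.
  H_2: rank ker ∂_2 − rank ∂_3 = (12 − 12) − 0 = 0, and there is no ∂_3, so H_2 ≅ 0.

H_0 = Z,  H_1 = Z_2,  H_2 = 0.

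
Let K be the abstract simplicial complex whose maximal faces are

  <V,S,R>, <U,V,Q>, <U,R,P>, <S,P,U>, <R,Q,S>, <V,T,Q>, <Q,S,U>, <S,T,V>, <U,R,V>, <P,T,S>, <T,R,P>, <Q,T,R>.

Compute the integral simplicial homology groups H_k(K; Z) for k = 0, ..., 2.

We work with the vertex ordering P < Q < R < S < T < U < V. The simplices of K, each written with vertices in increasing order, are:

  0-simplices (7): P, Q, R, S, T, U, V
  1-simplices (18): PR, PS, PT, PU, QR, QS, QT, QU, QV, RS, RT, RU, RV, ST, SU, SV, TV, UV
  2-simplices (12): PRT, PRU, PST, PSU, QRS, QRT, QSU, QTV, QUV, RSV, RUV, STV

Hence C_0 ≅ Z^7, C_1 ≅ Z^18, C_2 ≅ Z^12.

The boundary map ∂_1: C_1 → C_0 sends each edge [p,q] (with p < q) to q − p. For instance
  ∂RU = U − R.
The 7×18 boundary matrix has rank 6 and Smith normal form diag(1,1,1,1,1,1).

Boundary ∂_2: C_2 → C_1 sends each 2-simplex [p,q,r] to [q,r] − [p,r] + [p,q]. For instance
  ∂RSV = SV − RV + RS,
  ∂QTV = TV − QV + QT.
The resulting 18×12 matrix has rank 12, and its Smith normal form has invariant factors (1,1,1,1,1,1,1,1,1,1,1,2).

Computing H_k = (kernel of ∂_k) / (image of ∂_{k+1}):

  H_0: rank C_0 − rank ∂_1 = 7 − 6 = 1, and the invariant factors of ∂_1 are all 1, so H_0 ≅ Z.
  H_1: rank ker ∂_1 − rank ∂_2 = (18 − 6) − 12 = 0, and ∂_2 has invariant factor 2 > 1, so H_1 ≅ Z/2.
  H_2: rank ker ∂_2 − rank ∂_3 = (12 − 12) − 0 = 0, and there is no ∂_3, so H_2 ≅ 0.

As a check, the Euler characteristic is 7 − 18 + 12 = 1, which agrees with 1 − 0 + 0 = 1.
(K is a triangulation of the real projective plane RP^2.)

H_0 = Z,  H_1 = Z/2,  H_2 = 0.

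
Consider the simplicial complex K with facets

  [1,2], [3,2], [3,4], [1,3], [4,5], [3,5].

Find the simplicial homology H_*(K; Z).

Take the total order 1 < 2 < 3 < 4 < 5 on the vertex set. Then K (dimension 1) consists of the simplices:

  0-simplices (5): [1], [2], [3], [4], [5]
  1-simplices (6): [1,2], [1,3], [2,3], [3,4], [3,5], [4,5]

giving chain groups C_0 ≅ Z^5, C_1 ≅ Z^6.

The boundary map ∂_1: C_1 → C_0 is given by ∂[p,q] = [q] − [p]. For instance
  ∂[1,2] = [2] − [1].
The 5×6 boundary matrix has rank 4 and Smith normal form diag(1,1,1,1).

Reading off H_k = ker ∂_k / im ∂_{k+1}:

  H_0: rank C_0 − rank ∂_1 = 5 − 4 = 1, and the invariant factors of ∂_1 are all 1, so H_0 ≅ Z.
  H_1: rank ker ∂_1 − rank ∂_2 = (6 − 4) − 0 = 2, and there is no ∂_2, so H_1 ≅ Z^2.

H_0 = Z,  H_1 = Z^2.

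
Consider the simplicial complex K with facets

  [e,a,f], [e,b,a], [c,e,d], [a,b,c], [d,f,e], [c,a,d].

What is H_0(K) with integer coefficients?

H_0 ≅ Z.

Fix the vertex order a < b < c < d < e < f and write every simplex with vertices in increasing order. Then dim K = 2 and the simplices of K are:

  0-simplices (6): a, b, c, d, e, f
  1-simplices (12): ab, ac, ad, ae, af, bc, be, cd, ce, de, df, ef
  2-simplices (6): abc, abe, acd, aef, cde, def

giving chain groups C_0 ≅ Z^6, C_1 ≅ Z^12, C_2 ≅ Z^6.

Boundary ∂_1: C_1 → C_0 sends each edge [p,q] (with p < q) to q − p. For instance
  ∂af = f − a.
The resulting 6×12 matrix has rank 5, and its Smith normal form has invariant factors (1,1,1,1,1).

The boundary map ∂_2: C_2 → C_1 maps a triangle to the signed sum of its edges. For instance
  ∂aef = ef − af + ae,
  ∂abc = bc − ac + ab.
This gives a 12×6 integer matrix of rank 6; reducing to Smith normal form yields diagonal entries (1,1,1,1,1,1).

Reading off H_k = ker ∂_k / im ∂_{k+1}:

  H_0: rank C_0 − rank ∂_1 = 6 − 5 = 1, and the invariant factors of ∂_1 are all 1, so H_0 ≅ Z.

(K is a triangulation of the cylinder S^1 x I.)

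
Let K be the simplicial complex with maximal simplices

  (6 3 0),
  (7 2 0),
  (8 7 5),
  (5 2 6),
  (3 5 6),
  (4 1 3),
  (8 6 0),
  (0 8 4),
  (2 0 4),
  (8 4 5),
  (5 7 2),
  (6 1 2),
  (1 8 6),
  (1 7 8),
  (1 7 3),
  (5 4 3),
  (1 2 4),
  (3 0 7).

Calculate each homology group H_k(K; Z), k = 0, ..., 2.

H_0 ≅ Z,  H_1 ≅ Z^2,  H_2 ≅ Z.

Take the total order 0 < 1 < 2 < 3 < 4 < 5 < 6 < 7 < 8 on the vertex set. Then K (dimension 2) consists of the simplices:

  0-simplices (9): [0], [1], [2], [3], [4], [5], [6], [7], [8]
  1-simplices (27): (27 of them)
  2-simplices (18): [0,2,4], [0,2,7], [0,3,6], [0,3,7], [0,4,8], [0,6,8], [1,2,4], [1,2,6], [1,3,4], [1,3,7], [1,6,8], [1,7,8], [2,5,6], [2,5,7], [3,4,5], [3,5,6], [4,5,8], [5,7,8]

Hence C_0 ≅ Z^9, C_1 ≅ Z^27, C_2 ≅ Z^18.

∂_1: C_1 → C_0 maps an edge to its endpoints' difference, ∂[p,q] = q − p. For instance
  ∂[4,8] = [8] − [4].
The 9×27 boundary matrix has rank 8 and Smith normal form diag(1,1,1,1,1,1,1,1).

∂_2: C_2 → C_1 sends each 2-simplex [p,q,r] to [q,r] − [p,r] + [p,q]. For instance
  ∂[1,3,7] = [3,7] − [1,7] + [1,3],
  ∂[2,5,7] = [5,7] − [2,7] + [2,5].
As a 27×18 matrix over Z this has rank 17, with invariant factors (1,1,1,1,1,1,1,1,1,1,1,1,1,1,1,1,1).

Computing H_k = (kernel of ∂_k) / (image of ∂_{k+1}):

  H_0: rank C_0 − rank ∂_1 = 9 − 8 = 1, and the invariant factors of ∂_1 are all 1, so H_0 ≅ Z.
  H_1: rank ker ∂_1 − rank ∂_2 = (27 − 8) − 17 = 2, and the invariant factors of ∂_2 are all 1, so H_1 ≅ Z^2.
  H_2: rank ker ∂_2 − rank ∂_3 = (18 − 17) − 0 = 1, and there is no ∂_3, so H_2 ≅ Z.

As a check, the Euler characteristic is 9 − 27 + 18 = 0, which agrees with 1 − 2 + 1 = 0.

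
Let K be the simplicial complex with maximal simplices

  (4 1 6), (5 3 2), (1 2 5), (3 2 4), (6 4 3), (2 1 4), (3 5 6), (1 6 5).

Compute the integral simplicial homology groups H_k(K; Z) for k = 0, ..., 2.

H_0 = Z,  H_1 = 0,  H_2 = Z.

Order the vertices as 1 < 2 < 3 < 4 < 5 < 6. Listing each simplex with vertices in this order, K has dimension 2 with simplices:

  0-simplices (6): [1], [2], [3], [4], [5], [6]
  1-simplices (12): [1,2], [1,4], [1,5], [1,6], [2,3], [2,4], [2,5], [3,4], [3,5], [3,6], [4,6], [5,6]
  2-simplices (8): [1,2,4], [1,2,5], [1,4,6], [1,5,6], [2,3,4], [2,3,5], [3,4,6], [3,5,6]

Hence C_0 ≅ Z^6, C_1 ≅ Z^12, C_2 ≅ Z^8.

The boundary map ∂_1: C_1 → C_0 is given by ∂[p,q] = [q] − [p].
As a 6×12 matrix over Z this has rank 5, with invariant factors (1,1,1,1,1).

∂_2: C_2 → C_1 maps a triangle to the signed sum of its edges. For instance
  ∂[2,3,5] = [3,5] − [2,5] + [2,3],
  ∂[1,2,4] = [2,4] − [1,4] + [1,2].
The 12×8 boundary matrix has rank 7 and Smith normal form diag(1,1,1,1,1,1,1).

Computing H_k = (kernel of ∂_k) / (image of ∂_{k+1}):

  H_0: rank C_0 − rank ∂_1 = 6 − 5 = 1, and the invariant factors of ∂_1 are all 1, so H_0 ≅ Z.
  H_1: rank ker ∂_1 − rank ∂_2 = (12 − 5) − 7 = 0, and the invariant factors of ∂_2 are all 1, so H_1 ≅ 0.
  H_2: rank ker ∂_2 − rank ∂_3 = (8 − 7) − 0 = 1, and there is no ∂_3, so H_2 ≅ Z.

As a check, the Euler characteristic is 6 − 12 + 8 = 2, which agrees with 1 − 0 + 1 = 2.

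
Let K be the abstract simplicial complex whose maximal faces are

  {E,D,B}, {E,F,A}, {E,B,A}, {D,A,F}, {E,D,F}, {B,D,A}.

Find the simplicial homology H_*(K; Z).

H_0 = Z,  H_1 = 0,  H_2 = Z.

Take the total order A < B < D < E < F on the vertex set. Then K (dimension 2) consists of the simplices:

  0-simplices (5): A, B, D, E, F
  1-simplices (9): AB, AD, AE, AF, BD, BE, DE, DF, EF
  2-simplices (6): ABD, ABE, ADF, AEF, BDE, DEF

giving chain groups C_0 ≅ Z^5, C_1 ≅ Z^9, C_2 ≅ Z^6.

Boundary ∂_1: C_1 → C_0 is given by ∂[p,q] = [q] − [p]. For instance
  ∂AB = B − A.
As a 5×9 matrix over Z this has rank 4, with invariant factors (1,1,1,1).

The boundary map ∂_2: C_2 → C_1 acts by ∂[p,q,r] = [q,r] − [p,r] + [p,q]. For instance
  ∂DEF = EF − DF + DE,
  ∂BDE = DE − BE + BD.
As a 9×6 matrix over Z this has rank 5, with invariant factors (1,1,1,1,1).

Now H_k = ker ∂_k / im ∂_{k+1}, so:

  H_0: rank C_0 − rank ∂_1 = 5 − 4 = 1, and the invariant factors of ∂_1 are all 1, so H_0 ≅ Z.
  H_1: rank ker ∂_1 − rank ∂_2 = (9 − 4) − 5 = 0, and the invariant factors of ∂_2 are all 1, so H_1 ≅ 0.
  H_2: rank ker ∂_2 − rank ∂_3 = (6 − 5) − 0 = 1, and there is no ∂_3, so H_2 ≅ Z.

As a check, the Euler characteristic is 5 − 9 + 6 = 2, which agrees with 1 − 0 + 1 = 2.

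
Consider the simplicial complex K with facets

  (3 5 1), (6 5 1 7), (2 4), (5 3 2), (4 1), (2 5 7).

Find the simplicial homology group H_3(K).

K has 7 vertices, 13 edges, 7 triangles, 1 3-simplex.
rank ∂_3 = 1, rank ∂_4 = 0 ⇒ b_3 = 1 − 1 − 0 = 0. So H_3 ≅ 0.

H_3 = 0.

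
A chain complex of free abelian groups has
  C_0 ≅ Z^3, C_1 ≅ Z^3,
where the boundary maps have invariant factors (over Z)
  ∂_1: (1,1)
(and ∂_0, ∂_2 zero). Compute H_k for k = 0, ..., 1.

H_0: b_0 = 3 − 0 − 2 = 1; torsion from ∂_1 factors > 1: none. So H_0 = Z.
H_1: b_1 = 3 − 2 − 0 = 1; torsion from ∂_2 factors > 1: none. So H_1 = Z.

H_0 = Z,  H_1 = Z.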